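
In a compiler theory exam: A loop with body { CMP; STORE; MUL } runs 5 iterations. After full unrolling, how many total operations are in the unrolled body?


Loop body operations: CMP, STORE, MUL (3 ops per iteration)
Unrolling 5 iterations:
  Iteration 1: CMP, STORE, MUL (3 ops)
  Iteration 2: CMP, STORE, MUL (3 ops)
  Iteration 3: CMP, STORE, MUL (3 ops)
  Iteration 4: CMP, STORE, MUL (3 ops)
  Iteration 5: CMP, STORE, MUL (3 ops)
Total: 5 iterations * 3 ops/iter = 15 operations

15


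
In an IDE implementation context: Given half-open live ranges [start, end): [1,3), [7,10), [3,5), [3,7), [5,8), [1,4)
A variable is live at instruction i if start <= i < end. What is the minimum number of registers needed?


Live ranges:
  Var0: [1, 3)
  Var1: [7, 10)
  Var2: [3, 5)
  Var3: [3, 7)
  Var4: [5, 8)
  Var5: [1, 4)
Sweep-line events (position, delta, active):
  pos=1 start -> active=1
  pos=1 start -> active=2
  pos=3 end -> active=1
  pos=3 start -> active=2
  pos=3 start -> active=3
  pos=4 end -> active=2
  pos=5 end -> active=1
  pos=5 start -> active=2
  pos=7 end -> active=1
  pos=7 start -> active=2
  pos=8 end -> active=1
  pos=10 end -> active=0
Maximum simultaneous active: 3
Minimum registers needed: 3

3


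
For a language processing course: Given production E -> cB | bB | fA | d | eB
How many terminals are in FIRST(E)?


Production: E -> cB | bB | fA | d | eB
Examining each alternative for leading terminals:
  E -> cB : first terminal = 'c'
  E -> bB : first terminal = 'b'
  E -> fA : first terminal = 'f'
  E -> d : first terminal = 'd'
  E -> eB : first terminal = 'e'
FIRST(E) = {b, c, d, e, f}
Count: 5

5


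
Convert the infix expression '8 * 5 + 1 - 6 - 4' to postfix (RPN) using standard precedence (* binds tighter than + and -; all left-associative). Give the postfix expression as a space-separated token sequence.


Applying the shunting-yard algorithm:
  Operand 8 -> output
  Push '*' onto operator stack -> op-stack: [*]
  Operand 5 -> output
  See '+' (prec 1); top '*' (prec 2) >= it -> pop '*' to output
  Push '+' onto operator stack -> op-stack: [+]
  Operand 1 -> output
  See '-' (prec 1); top '+' (prec 1) >= it -> pop '+' to output
  Push '-' onto operator stack -> op-stack: [-]
  Operand 6 -> output
  See '-' (prec 1); top '-' (prec 1) >= it -> pop '-' to output
  Push '-' onto operator stack -> op-stack: [-]
  Operand 4 -> output
  End of input: pop '-' to output
Postfix result: 8 5 * 1 + 6 - 4 -

8 5 * 1 + 6 - 4 -


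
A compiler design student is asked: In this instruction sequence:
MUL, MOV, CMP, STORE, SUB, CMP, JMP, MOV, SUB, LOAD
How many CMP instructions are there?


Scanning instruction sequence for CMP:
  Position 1: MUL
  Position 2: MOV
  Position 3: CMP <- MATCH
  Position 4: STORE
  Position 5: SUB
  Position 6: CMP <- MATCH
  Position 7: JMP
  Position 8: MOV
  Position 9: SUB
  Position 10: LOAD
Matches at positions: [3, 6]
Total CMP count: 2

2


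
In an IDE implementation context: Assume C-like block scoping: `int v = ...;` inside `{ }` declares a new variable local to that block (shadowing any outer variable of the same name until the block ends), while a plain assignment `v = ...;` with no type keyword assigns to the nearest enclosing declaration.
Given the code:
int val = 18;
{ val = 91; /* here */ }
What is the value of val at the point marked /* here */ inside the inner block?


Analyzing scoping rules:
Outer scope: declares val = 18
Inner block: 'val = 91;' has no type keyword, so it is an assignment to the outer val (no shadowing)
Inside the block, after the assignment -> 91
Result: 91

91


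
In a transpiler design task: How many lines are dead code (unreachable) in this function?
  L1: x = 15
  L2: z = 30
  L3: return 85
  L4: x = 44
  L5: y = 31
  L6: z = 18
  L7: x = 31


Analyzing control flow:
  L1: reachable (before return)
  L2: reachable (before return)
  L3: reachable (return statement)
  L4: DEAD (after return at L3)
  L5: DEAD (after return at L3)
  L6: DEAD (after return at L3)
  L7: DEAD (after return at L3)
Return at L3, total lines = 7
Dead lines: L4 through L7
Count: 4

4


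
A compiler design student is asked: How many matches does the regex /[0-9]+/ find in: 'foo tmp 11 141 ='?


Pattern: /[0-9]+/ (int literals)
Input: 'foo tmp 11 141 ='
Scanning for matches:
  Match 1: '11'
  Match 2: '141'
Total matches: 2

2


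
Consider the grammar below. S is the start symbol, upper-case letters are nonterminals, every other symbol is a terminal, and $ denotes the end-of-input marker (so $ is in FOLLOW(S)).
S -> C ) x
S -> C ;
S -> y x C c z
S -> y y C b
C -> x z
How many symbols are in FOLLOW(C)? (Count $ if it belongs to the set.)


S is the start symbol and does not occur in any rule body, so FOLLOW(S) = {$}.
Examining every occurrence of C in a rule body:
  S -> C ) x : C is followed by terminal ')' -> add ')'
  S -> C ; : C is followed by terminal ';' -> add ';'
  S -> y x C c z : C is followed by terminal 'c' -> add 'c'
  S -> y y C b : C is followed by terminal 'b' -> add 'b'
  C -> x z : C does not occur in the body -> contributes nothing
FOLLOW(C) = {), ;, b, c}
Count: 4

4


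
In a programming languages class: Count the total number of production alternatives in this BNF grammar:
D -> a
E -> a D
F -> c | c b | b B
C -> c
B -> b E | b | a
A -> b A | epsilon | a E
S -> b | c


Counting alternatives per rule:
  D: 1 alternative(s)
  E: 1 alternative(s)
  F: 3 alternative(s)
  C: 1 alternative(s)
  B: 3 alternative(s)
  A: 3 alternative(s)
  S: 2 alternative(s)
Sum: 1 + 1 + 3 + 1 + 3 + 3 + 2 = 14

14


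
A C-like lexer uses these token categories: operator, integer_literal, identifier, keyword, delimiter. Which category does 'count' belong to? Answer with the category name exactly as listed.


Token: 'count'
Checking categories:
  identifier: YES
  integer_literal: no
  operator: no
  keyword: no
  delimiter: no
Category: identifier

identifier


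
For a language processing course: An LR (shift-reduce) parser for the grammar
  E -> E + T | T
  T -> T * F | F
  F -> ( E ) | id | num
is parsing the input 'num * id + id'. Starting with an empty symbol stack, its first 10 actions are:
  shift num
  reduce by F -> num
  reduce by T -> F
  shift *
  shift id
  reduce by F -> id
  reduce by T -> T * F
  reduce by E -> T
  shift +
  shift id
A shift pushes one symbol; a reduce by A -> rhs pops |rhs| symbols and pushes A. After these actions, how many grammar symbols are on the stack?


Tracking the symbol stack through each action:
  Action 1: shift 'num' : push -> stack = [num] (size 1)
  Action 2: reduce by F -> num : pop 1, push F -> stack = [F] (size 1)
  Action 3: reduce by T -> F : pop 1, push T -> stack = [T] (size 1)
  Action 4: shift '*' : push -> stack = [T, *] (size 2)
  Action 5: shift 'id' : push -> stack = [T, *, id] (size 3)
  Action 6: reduce by F -> id : pop 1, push F -> stack = [T, *, F] (size 3)
  Action 7: reduce by T -> T * F : pop 3, push T -> stack = [T] (size 1)
  Action 8: reduce by E -> T : pop 1, push E -> stack = [E] (size 1)
  Action 9: shift '+' : push -> stack = [E, +] (size 2)
  Action 10: shift 'id' : push -> stack = [E, +, id] (size 3)
Final stack size: 3

3


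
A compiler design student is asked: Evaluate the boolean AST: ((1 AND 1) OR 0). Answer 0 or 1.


Step 1: Evaluate inner node
  1 AND 1 = 1
Step 2: Evaluate root node
  1 OR 0 = 1

1


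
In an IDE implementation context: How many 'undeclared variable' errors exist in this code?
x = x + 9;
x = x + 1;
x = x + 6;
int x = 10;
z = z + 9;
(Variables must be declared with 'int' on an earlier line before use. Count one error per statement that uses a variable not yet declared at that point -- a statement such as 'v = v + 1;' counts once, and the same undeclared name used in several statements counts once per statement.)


Scanning code line by line:
  Line 1: use 'x' -> ERROR (undeclared)
  Line 2: use 'x' -> ERROR (undeclared)
  Line 3: use 'x' -> ERROR (undeclared)
  Line 4: declare 'x' -> declared = ['x']
  Line 5: use 'z' -> ERROR (undeclared)
Total undeclared variable errors: 4

4


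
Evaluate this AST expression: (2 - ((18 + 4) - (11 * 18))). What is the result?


Expression: (2 - ((18 + 4) - (11 * 18)))
Evaluating step by step:
  18 + 4 = 22
  11 * 18 = 198
  22 - 198 = -176
  2 - -176 = 178
Result: 178

178


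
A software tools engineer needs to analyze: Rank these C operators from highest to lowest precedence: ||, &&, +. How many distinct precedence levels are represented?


Looking up precedence for each operator:
  || -> precedence 1
  && -> precedence 2
  + -> precedence 5
Sorted highest to lowest: +, &&, ||
Distinct precedence values: [5, 2, 1]
Number of distinct levels: 3

3


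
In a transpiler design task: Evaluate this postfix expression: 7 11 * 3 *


Processing tokens left to right:
Push 7, Push 11
Pop 7 and 11, compute 7 * 11 = 77, push 77
Push 3
Pop 77 and 3, compute 77 * 3 = 231, push 231
Stack result: 231

231


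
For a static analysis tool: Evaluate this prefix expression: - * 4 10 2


Parsing prefix expression: - * 4 10 2
Step 1: Innermost operation '* 4 10'
  4 * 10 = 40
Step 2: Outer operation '- [40] 2'
  40 - 2 = 38

38


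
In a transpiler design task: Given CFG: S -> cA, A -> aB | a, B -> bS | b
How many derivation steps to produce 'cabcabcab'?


Grammar: S -> cA, A -> aB | a, B -> bS | b
Deriving 'cabcabcab':
Step 1: S -> cA => cA
Step 2: A -> aB => caB
Step 3: B -> bS => cabS
Step 4: S -> cA => cabcA
Step 5: A -> aB => cabcaB
Step 6: B -> bS => cabcabS
Step 7: S -> cA => cabcabcA
Step 8: A -> aB => cabcabcaB
Step 9: B -> b => cabcabcab
Total derivation steps: 9

9


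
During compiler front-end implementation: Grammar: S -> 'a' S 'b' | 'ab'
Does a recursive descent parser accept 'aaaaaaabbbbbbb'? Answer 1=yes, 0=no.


Grammar accepts strings of the form a^n b^n (n >= 1)
Word: 'aaaaaaabbbbbbb'
Counting: 7 a's and 7 b's
Check: 7 == 7? Yes
Derivation (S -> aSb applied 6 time(s), then S -> ab): S => aSb => aaSbb => aaaSbbb => aaaaSbbbb => aaaaaSbbbbb => aaaaaaSbbbbbb => aaaaaaabbbbbbb
Accepted

1


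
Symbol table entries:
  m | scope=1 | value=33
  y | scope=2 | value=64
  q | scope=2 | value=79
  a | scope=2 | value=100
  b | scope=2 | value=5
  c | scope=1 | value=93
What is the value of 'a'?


Searching symbol table for 'a':
  m | scope=1 | value=33
  y | scope=2 | value=64
  q | scope=2 | value=79
  a | scope=2 | value=100 <- MATCH
  b | scope=2 | value=5
  c | scope=1 | value=93
Found 'a' at scope 2 with value 100

100


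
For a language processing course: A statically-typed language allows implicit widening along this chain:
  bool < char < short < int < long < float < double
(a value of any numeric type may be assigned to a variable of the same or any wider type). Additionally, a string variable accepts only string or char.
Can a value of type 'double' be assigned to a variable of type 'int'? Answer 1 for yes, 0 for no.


Target variable type: int
Source value type: double
Numeric ranks: double=6, int=3
Widening allowed iff rank(source) <= rank(target): 6 <= 3? No
Result: 0

0


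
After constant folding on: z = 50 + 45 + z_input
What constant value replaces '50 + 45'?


Identifying constant sub-expression:
  Original: z = 50 + 45 + z_input
  50 and 45 are both compile-time constants
  Evaluating: 50 + 45 = 95
  After folding: z = 95 + z_input

95


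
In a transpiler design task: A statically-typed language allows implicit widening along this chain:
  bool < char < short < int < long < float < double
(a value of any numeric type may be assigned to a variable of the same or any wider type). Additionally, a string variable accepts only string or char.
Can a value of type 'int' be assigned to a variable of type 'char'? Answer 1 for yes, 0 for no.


Target variable type: char
Source value type: int
Numeric ranks: int=3, char=1
Widening allowed iff rank(source) <= rank(target): 3 <= 1? No
Result: 0

0


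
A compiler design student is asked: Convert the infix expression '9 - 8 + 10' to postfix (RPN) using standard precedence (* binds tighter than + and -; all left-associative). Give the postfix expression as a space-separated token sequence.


Applying the shunting-yard algorithm:
  Operand 9 -> output
  Push '-' onto operator stack -> op-stack: [-]
  Operand 8 -> output
  See '+' (prec 1); top '-' (prec 1) >= it -> pop '-' to output
  Push '+' onto operator stack -> op-stack: [+]
  Operand 10 -> output
  End of input: pop '+' to output
Postfix result: 9 8 - 10 +

9 8 - 10 +


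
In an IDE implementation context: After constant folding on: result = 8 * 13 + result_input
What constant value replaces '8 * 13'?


Identifying constant sub-expression:
  Original: result = 8 * 13 + result_input
  8 and 13 are both compile-time constants
  Evaluating: 8 * 13 = 104
  After folding: result = 104 + result_input

104


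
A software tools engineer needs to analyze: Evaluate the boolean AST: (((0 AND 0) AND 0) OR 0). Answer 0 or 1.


Step 1: Evaluate inner node
  0 AND 0 = 0
Step 2: Evaluate next node
  0 AND 0 = 0
Step 3: Evaluate root node
  0 OR 0 = 0

0


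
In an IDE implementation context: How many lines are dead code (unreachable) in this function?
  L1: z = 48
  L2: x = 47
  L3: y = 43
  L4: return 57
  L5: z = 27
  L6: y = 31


Analyzing control flow:
  L1: reachable (before return)
  L2: reachable (before return)
  L3: reachable (before return)
  L4: reachable (return statement)
  L5: DEAD (after return at L4)
  L6: DEAD (after return at L4)
Return at L4, total lines = 6
Dead lines: L5 through L6
Count: 2

2


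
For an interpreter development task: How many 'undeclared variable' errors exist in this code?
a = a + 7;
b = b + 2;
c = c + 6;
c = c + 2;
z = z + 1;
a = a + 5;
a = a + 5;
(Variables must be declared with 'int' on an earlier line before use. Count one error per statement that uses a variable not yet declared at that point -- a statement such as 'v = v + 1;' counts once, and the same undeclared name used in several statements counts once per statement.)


Scanning code line by line:
  Line 1: use 'a' -> ERROR (undeclared)
  Line 2: use 'b' -> ERROR (undeclared)
  Line 3: use 'c' -> ERROR (undeclared)
  Line 4: use 'c' -> ERROR (undeclared)
  Line 5: use 'z' -> ERROR (undeclared)
  Line 6: use 'a' -> ERROR (undeclared)
  Line 7: use 'a' -> ERROR (undeclared)
Total undeclared variable errors: 7

7


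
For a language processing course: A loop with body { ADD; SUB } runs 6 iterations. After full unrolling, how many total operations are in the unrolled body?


Loop body operations: ADD, SUB (2 ops per iteration)
Unrolling 6 iterations:
  Iteration 1: ADD, SUB (2 ops)
  Iteration 2: ADD, SUB (2 ops)
  Iteration 3: ADD, SUB (2 ops)
  Iteration 4: ADD, SUB (2 ops)
  Iteration 5: ADD, SUB (2 ops)
  Iteration 6: ADD, SUB (2 ops)
Total: 6 iterations * 2 ops/iter = 12 operations

12


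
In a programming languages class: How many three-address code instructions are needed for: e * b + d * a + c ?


Expression: e * b + d * a + c
Generating three-address code (respecting * over +/- precedence):
  Instruction 1: t1 = e * b
  Instruction 2: t2 = d * a
  Instruction 3: t3 = t1 + t2
  Instruction 4: t4 = t3 + c
Total instructions: 4

4


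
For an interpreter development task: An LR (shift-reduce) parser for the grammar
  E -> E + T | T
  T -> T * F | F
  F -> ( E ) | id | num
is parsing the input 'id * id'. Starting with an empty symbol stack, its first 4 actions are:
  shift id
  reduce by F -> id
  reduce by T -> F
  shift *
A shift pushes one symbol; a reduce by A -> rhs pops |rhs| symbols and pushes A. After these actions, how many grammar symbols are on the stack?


Tracking the symbol stack through each action:
  Action 1: shift 'id' : push -> stack = [id] (size 1)
  Action 2: reduce by F -> id : pop 1, push F -> stack = [F] (size 1)
  Action 3: reduce by T -> F : pop 1, push T -> stack = [T] (size 1)
  Action 4: shift '*' : push -> stack = [T, *] (size 2)
Final stack size: 2

2


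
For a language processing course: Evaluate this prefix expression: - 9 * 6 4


Parsing prefix expression: - 9 * 6 4
Step 1: Innermost operation '* 6 4'
  6 * 4 = 24
Step 2: Outer operation '- 9 [24]'
  9 - 24 = -15

-15


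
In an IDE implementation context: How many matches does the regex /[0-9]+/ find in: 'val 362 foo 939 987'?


Pattern: /[0-9]+/ (int literals)
Input: 'val 362 foo 939 987'
Scanning for matches:
  Match 1: '362'
  Match 2: '939'
  Match 3: '987'
Total matches: 3

3


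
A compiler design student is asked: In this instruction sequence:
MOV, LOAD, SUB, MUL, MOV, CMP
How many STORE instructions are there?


Scanning instruction sequence for STORE:
  Position 1: MOV
  Position 2: LOAD
  Position 3: SUB
  Position 4: MUL
  Position 5: MOV
  Position 6: CMP
Matches at positions: []
Total STORE count: 0

0


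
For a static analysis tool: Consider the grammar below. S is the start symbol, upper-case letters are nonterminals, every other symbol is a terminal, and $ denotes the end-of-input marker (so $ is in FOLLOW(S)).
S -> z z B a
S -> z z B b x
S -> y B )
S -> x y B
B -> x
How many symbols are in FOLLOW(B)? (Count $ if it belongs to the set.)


S is the start symbol and does not occur in any rule body, so FOLLOW(S) = {$}.
Examining every occurrence of B in a rule body:
  S -> z z B a : B is followed by terminal 'a' -> add 'a'
  S -> z z B b x : B is followed by terminal 'b' -> add 'b'
  S -> y B ) : B is followed by terminal ')' -> add ')'
  S -> x y B : B is at the right end -> add FOLLOW(S) = {$}
  B -> x : B does not occur in the body -> contributes nothing
FOLLOW(B) = {), a, b, $}
Count: 4

4


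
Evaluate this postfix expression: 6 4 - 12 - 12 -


Processing tokens left to right:
Push 6, Push 4
Pop 6 and 4, compute 6 - 4 = 2, push 2
Push 12
Pop 2 and 12, compute 2 - 12 = -10, push -10
Push 12
Pop -10 and 12, compute -10 - 12 = -22, push -22
Stack result: -22

-22


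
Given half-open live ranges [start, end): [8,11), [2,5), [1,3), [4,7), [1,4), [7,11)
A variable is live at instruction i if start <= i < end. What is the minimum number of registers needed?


Live ranges:
  Var0: [8, 11)
  Var1: [2, 5)
  Var2: [1, 3)
  Var3: [4, 7)
  Var4: [1, 4)
  Var5: [7, 11)
Sweep-line events (position, delta, active):
  pos=1 start -> active=1
  pos=1 start -> active=2
  pos=2 start -> active=3
  pos=3 end -> active=2
  pos=4 end -> active=1
  pos=4 start -> active=2
  pos=5 end -> active=1
  pos=7 end -> active=0
  pos=7 start -> active=1
  pos=8 start -> active=2
  pos=11 end -> active=1
  pos=11 end -> active=0
Maximum simultaneous active: 3
Minimum registers needed: 3

3


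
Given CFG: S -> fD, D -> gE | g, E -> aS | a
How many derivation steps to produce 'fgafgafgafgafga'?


Grammar: S -> fD, D -> gE | g, E -> aS | a
Deriving 'fgafgafgafgafga':
Step 1: S -> fD => fD
Step 2: D -> gE => fgE
Step 3: E -> aS => fgaS
Step 4: S -> fD => fgafD
Step 5: D -> gE => fgafgE
Step 6: E -> aS => fgafgaS
Step 7: S -> fD => fgafgafD
Step 8: D -> gE => fgafgafgE
Step 9: E -> aS => fgafgafgaS
Step 10: S -> fD => fgafgafgafD
Step 11: D -> gE => fgafgafgafgE
Step 12: E -> aS => fgafgafgafgaS
Step 13: S -> fD => fgafgafgafgafD
Step 14: D -> gE => fgafgafgafgafgE
Step 15: E -> a => fgafgafgafgafga
Total derivation steps: 15

15


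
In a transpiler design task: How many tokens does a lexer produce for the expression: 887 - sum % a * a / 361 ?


Scanning '887 - sum % a * a / 361'
Token 1: '887' -> integer_literal
Token 2: '-' -> operator
Token 3: 'sum' -> identifier
Token 4: '%' -> operator
Token 5: 'a' -> identifier
Token 6: '*' -> operator
Token 7: 'a' -> identifier
Token 8: '/' -> operator
Token 9: '361' -> integer_literal
Total tokens: 9

9


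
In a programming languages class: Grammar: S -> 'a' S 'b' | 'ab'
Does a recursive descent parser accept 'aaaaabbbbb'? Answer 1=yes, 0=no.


Grammar accepts strings of the form a^n b^n (n >= 1)
Word: 'aaaaabbbbb'
Counting: 5 a's and 5 b's
Check: 5 == 5? Yes
Derivation (S -> aSb applied 4 time(s), then S -> ab): S => aSb => aaSbb => aaaSbbb => aaaaSbbbb => aaaaabbbbb
Accepted

1


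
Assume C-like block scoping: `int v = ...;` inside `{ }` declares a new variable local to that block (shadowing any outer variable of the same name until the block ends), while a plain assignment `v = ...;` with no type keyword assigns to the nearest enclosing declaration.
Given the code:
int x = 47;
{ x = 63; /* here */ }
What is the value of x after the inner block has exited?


Analyzing scoping rules:
Outer scope: declares x = 47
Inner block: 'x = 63;' has no type keyword, so it is an assignment to the outer x (no shadowing)
The assignment changed the outer variable itself, so the new value persists after the block -> 63
Result: 63

63


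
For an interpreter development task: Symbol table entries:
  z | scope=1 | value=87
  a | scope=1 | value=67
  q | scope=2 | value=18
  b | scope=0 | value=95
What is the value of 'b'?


Searching symbol table for 'b':
  z | scope=1 | value=87
  a | scope=1 | value=67
  q | scope=2 | value=18
  b | scope=0 | value=95 <- MATCH
Found 'b' at scope 0 with value 95

95


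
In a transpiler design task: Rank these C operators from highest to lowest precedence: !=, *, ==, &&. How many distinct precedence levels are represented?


Looking up precedence for each operator:
  != -> precedence 3
  * -> precedence 6
  == -> precedence 3
  && -> precedence 2
Sorted highest to lowest: *, !=, ==, &&
Distinct precedence values: [6, 3, 2]
Number of distinct levels: 3

3


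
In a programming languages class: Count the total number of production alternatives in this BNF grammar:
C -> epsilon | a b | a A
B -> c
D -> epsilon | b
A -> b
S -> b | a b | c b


Counting alternatives per rule:
  C: 3 alternative(s)
  B: 1 alternative(s)
  D: 2 alternative(s)
  A: 1 alternative(s)
  S: 3 alternative(s)
Sum: 3 + 1 + 2 + 1 + 3 = 10

10


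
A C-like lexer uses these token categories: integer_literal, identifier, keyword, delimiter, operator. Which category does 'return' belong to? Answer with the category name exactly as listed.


Token: 'return'
Checking categories:
  identifier: no
  integer_literal: no
  operator: no
  keyword: YES
  delimiter: no
Category: keyword

keyword


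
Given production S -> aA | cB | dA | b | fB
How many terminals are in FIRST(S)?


Production: S -> aA | cB | dA | b | fB
Examining each alternative for leading terminals:
  S -> aA : first terminal = 'a'
  S -> cB : first terminal = 'c'
  S -> dA : first terminal = 'd'
  S -> b : first terminal = 'b'
  S -> fB : first terminal = 'f'
FIRST(S) = {a, b, c, d, f}
Count: 5

5


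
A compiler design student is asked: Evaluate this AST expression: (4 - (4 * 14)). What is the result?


Expression: (4 - (4 * 14))
Evaluating step by step:
  4 * 14 = 56
  4 - 56 = -52
Result: -52

-52


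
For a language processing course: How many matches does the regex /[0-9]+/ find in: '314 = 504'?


Pattern: /[0-9]+/ (int literals)
Input: '314 = 504'
Scanning for matches:
  Match 1: '314'
  Match 2: '504'
Total matches: 2

2


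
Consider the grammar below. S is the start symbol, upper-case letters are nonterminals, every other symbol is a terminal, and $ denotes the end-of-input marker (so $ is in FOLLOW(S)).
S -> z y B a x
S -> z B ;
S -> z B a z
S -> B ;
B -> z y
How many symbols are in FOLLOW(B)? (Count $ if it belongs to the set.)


S is the start symbol and does not occur in any rule body, so FOLLOW(S) = {$}.
Examining every occurrence of B in a rule body:
  S -> z y B a x : B is followed by terminal 'a' -> add 'a'
  S -> z B ; : B is followed by terminal ';' -> add ';'
  S -> z B a z : B is followed by terminal 'a' -> add 'a' (already in the set)
  S -> B ; : B is followed by terminal ';' -> add ';' (already in the set)
  B -> z y : B does not occur in the body -> contributes nothing
FOLLOW(B) = {;, a}
Count: 2

2


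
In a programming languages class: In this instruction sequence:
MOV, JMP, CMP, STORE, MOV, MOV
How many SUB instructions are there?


Scanning instruction sequence for SUB:
  Position 1: MOV
  Position 2: JMP
  Position 3: CMP
  Position 4: STORE
  Position 5: MOV
  Position 6: MOV
Matches at positions: []
Total SUB count: 0

0


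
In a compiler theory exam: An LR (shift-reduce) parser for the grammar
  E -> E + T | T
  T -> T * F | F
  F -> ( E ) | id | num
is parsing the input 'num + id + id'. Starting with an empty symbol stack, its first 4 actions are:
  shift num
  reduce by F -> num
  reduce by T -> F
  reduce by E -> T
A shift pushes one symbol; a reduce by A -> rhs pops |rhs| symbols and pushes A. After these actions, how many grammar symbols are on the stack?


Tracking the symbol stack through each action:
  Action 1: shift 'num' : push -> stack = [num] (size 1)
  Action 2: reduce by F -> num : pop 1, push F -> stack = [F] (size 1)
  Action 3: reduce by T -> F : pop 1, push T -> stack = [T] (size 1)
  Action 4: reduce by E -> T : pop 1, push E -> stack = [E] (size 1)
Final stack size: 1

1


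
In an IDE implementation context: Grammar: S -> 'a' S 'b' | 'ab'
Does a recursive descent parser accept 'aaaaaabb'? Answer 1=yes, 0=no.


Grammar accepts strings of the form a^n b^n (n >= 1)
Word: 'aaaaaabb'
Counting: 6 a's and 2 b's
Check: 6 == 2? No
Mismatch: a-count != b-count
Rejected

0


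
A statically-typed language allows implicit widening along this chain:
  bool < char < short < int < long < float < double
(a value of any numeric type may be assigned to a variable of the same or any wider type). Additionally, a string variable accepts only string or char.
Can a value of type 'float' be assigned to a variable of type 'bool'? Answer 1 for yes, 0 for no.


Target variable type: bool
Source value type: float
Numeric ranks: float=5, bool=0
Widening allowed iff rank(source) <= rank(target): 5 <= 0? No
Result: 0

0


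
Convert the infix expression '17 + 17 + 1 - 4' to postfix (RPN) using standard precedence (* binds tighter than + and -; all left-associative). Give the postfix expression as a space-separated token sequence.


Applying the shunting-yard algorithm:
  Operand 17 -> output
  Push '+' onto operator stack -> op-stack: [+]
  Operand 17 -> output
  See '+' (prec 1); top '+' (prec 1) >= it -> pop '+' to output
  Push '+' onto operator stack -> op-stack: [+]
  Operand 1 -> output
  See '-' (prec 1); top '+' (prec 1) >= it -> pop '+' to output
  Push '-' onto operator stack -> op-stack: [-]
  Operand 4 -> output
  End of input: pop '-' to output
Postfix result: 17 17 + 1 + 4 -

17 17 + 1 + 4 -


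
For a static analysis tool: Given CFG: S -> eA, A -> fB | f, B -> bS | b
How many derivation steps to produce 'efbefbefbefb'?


Grammar: S -> eA, A -> fB | f, B -> bS | b
Deriving 'efbefbefbefb':
Step 1: S -> eA => eA
Step 2: A -> fB => efB
Step 3: B -> bS => efbS
Step 4: S -> eA => efbeA
Step 5: A -> fB => efbefB
Step 6: B -> bS => efbefbS
Step 7: S -> eA => efbefbeA
Step 8: A -> fB => efbefbefB
Step 9: B -> bS => efbefbefbS
Step 10: S -> eA => efbefbefbeA
Step 11: A -> fB => efbefbefbefB
Step 12: B -> b => efbefbefbefb
Total derivation steps: 12

12


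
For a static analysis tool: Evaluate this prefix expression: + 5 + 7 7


Parsing prefix expression: + 5 + 7 7
Step 1: Innermost operation '+ 7 7'
  7 + 7 = 14
Step 2: Outer operation '+ 5 [14]'
  5 + 14 = 19

19


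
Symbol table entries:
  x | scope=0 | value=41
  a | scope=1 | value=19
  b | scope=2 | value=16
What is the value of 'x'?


Searching symbol table for 'x':
  x | scope=0 | value=41 <- MATCH
  a | scope=1 | value=19
  b | scope=2 | value=16
Found 'x' at scope 0 with value 41

41


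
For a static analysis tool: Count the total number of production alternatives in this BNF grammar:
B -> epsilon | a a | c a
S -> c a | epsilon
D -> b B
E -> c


Counting alternatives per rule:
  B: 3 alternative(s)
  S: 2 alternative(s)
  D: 1 alternative(s)
  E: 1 alternative(s)
Sum: 3 + 2 + 1 + 1 = 7

7


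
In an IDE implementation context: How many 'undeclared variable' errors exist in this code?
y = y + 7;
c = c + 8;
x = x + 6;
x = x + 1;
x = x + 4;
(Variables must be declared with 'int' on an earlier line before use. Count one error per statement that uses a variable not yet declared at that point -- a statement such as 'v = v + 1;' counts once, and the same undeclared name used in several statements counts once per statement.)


Scanning code line by line:
  Line 1: use 'y' -> ERROR (undeclared)
  Line 2: use 'c' -> ERROR (undeclared)
  Line 3: use 'x' -> ERROR (undeclared)
  Line 4: use 'x' -> ERROR (undeclared)
  Line 5: use 'x' -> ERROR (undeclared)
Total undeclared variable errors: 5

5


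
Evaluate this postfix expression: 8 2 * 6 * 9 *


Processing tokens left to right:
Push 8, Push 2
Pop 8 and 2, compute 8 * 2 = 16, push 16
Push 6
Pop 16 and 6, compute 16 * 6 = 96, push 96
Push 9
Pop 96 and 9, compute 96 * 9 = 864, push 864
Stack result: 864

864


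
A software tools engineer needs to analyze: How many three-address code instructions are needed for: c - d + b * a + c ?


Expression: c - d + b * a + c
Generating three-address code (respecting * over +/- precedence):
  Instruction 1: t1 = b * a
  Instruction 2: t2 = c - d
  Instruction 3: t3 = t2 + t1
  Instruction 4: t4 = t3 + c
Total instructions: 4

4


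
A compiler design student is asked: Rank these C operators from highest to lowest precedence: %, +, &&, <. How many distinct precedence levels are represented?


Looking up precedence for each operator:
  % -> precedence 6
  + -> precedence 5
  && -> precedence 2
  < -> precedence 4
Sorted highest to lowest: %, +, <, &&
Distinct precedence values: [6, 5, 4, 2]
Number of distinct levels: 4

4


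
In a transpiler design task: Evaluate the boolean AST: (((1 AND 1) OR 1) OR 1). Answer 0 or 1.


Step 1: Evaluate inner node
  1 AND 1 = 1
Step 2: Evaluate next node
  1 OR 1 = 1
Step 3: Evaluate root node
  1 OR 1 = 1

1


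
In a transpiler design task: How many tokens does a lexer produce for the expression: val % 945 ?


Scanning 'val % 945'
Token 1: 'val' -> identifier
Token 2: '%' -> operator
Token 3: '945' -> integer_literal
Total tokens: 3

3


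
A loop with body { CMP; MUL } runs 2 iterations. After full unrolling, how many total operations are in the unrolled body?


Loop body operations: CMP, MUL (2 ops per iteration)
Unrolling 2 iterations:
  Iteration 1: CMP, MUL (2 ops)
  Iteration 2: CMP, MUL (2 ops)
Total: 2 iterations * 2 ops/iter = 4 operations

4


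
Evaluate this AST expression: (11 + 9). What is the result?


Expression: (11 + 9)
Evaluating step by step:
  11 + 9 = 20
Result: 20

20


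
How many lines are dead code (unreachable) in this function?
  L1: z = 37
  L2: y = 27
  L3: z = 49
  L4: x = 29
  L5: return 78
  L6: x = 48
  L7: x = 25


Analyzing control flow:
  L1: reachable (before return)
  L2: reachable (before return)
  L3: reachable (before return)
  L4: reachable (before return)
  L5: reachable (return statement)
  L6: DEAD (after return at L5)
  L7: DEAD (after return at L5)
Return at L5, total lines = 7
Dead lines: L6 through L7
Count: 2

2


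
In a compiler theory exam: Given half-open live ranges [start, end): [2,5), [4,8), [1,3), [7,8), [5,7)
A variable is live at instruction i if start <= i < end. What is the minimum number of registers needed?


Live ranges:
  Var0: [2, 5)
  Var1: [4, 8)
  Var2: [1, 3)
  Var3: [7, 8)
  Var4: [5, 7)
Sweep-line events (position, delta, active):
  pos=1 start -> active=1
  pos=2 start -> active=2
  pos=3 end -> active=1
  pos=4 start -> active=2
  pos=5 end -> active=1
  pos=5 start -> active=2
  pos=7 end -> active=1
  pos=7 start -> active=2
  pos=8 end -> active=1
  pos=8 end -> active=0
Maximum simultaneous active: 2
Minimum registers needed: 2

2


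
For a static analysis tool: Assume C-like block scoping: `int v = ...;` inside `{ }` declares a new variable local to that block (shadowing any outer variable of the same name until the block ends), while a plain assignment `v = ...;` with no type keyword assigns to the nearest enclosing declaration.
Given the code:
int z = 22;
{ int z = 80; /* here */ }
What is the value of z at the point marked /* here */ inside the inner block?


Analyzing scoping rules:
Outer scope: declares z = 22
Inner block: 'int z = 80;' declares a NEW z that shadows the outer one
Inside the block the inner declaration is in scope -> 80
Result: 80

80


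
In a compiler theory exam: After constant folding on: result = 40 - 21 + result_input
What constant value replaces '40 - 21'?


Identifying constant sub-expression:
  Original: result = 40 - 21 + result_input
  40 and 21 are both compile-time constants
  Evaluating: 40 - 21 = 19
  After folding: result = 19 + result_input

19


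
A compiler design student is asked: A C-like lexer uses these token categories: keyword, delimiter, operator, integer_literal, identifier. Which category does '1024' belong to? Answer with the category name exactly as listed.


Token: '1024'
Checking categories:
  identifier: no
  integer_literal: YES
  operator: no
  keyword: no
  delimiter: no
Category: integer_literal

integer_literal


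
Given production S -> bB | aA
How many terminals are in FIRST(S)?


Production: S -> bB | aA
Examining each alternative for leading terminals:
  S -> bB : first terminal = 'b'
  S -> aA : first terminal = 'a'
FIRST(S) = {a, b}
Count: 2

2


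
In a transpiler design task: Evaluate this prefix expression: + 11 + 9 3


Parsing prefix expression: + 11 + 9 3
Step 1: Innermost operation '+ 9 3'
  9 + 3 = 12
Step 2: Outer operation '+ 11 [12]'
  11 + 12 = 23

23


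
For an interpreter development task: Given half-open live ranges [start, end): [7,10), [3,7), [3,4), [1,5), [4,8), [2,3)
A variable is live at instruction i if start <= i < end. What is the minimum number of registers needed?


Live ranges:
  Var0: [7, 10)
  Var1: [3, 7)
  Var2: [3, 4)
  Var3: [1, 5)
  Var4: [4, 8)
  Var5: [2, 3)
Sweep-line events (position, delta, active):
  pos=1 start -> active=1
  pos=2 start -> active=2
  pos=3 end -> active=1
  pos=3 start -> active=2
  pos=3 start -> active=3
  pos=4 end -> active=2
  pos=4 start -> active=3
  pos=5 end -> active=2
  pos=7 end -> active=1
  pos=7 start -> active=2
  pos=8 end -> active=1
  pos=10 end -> active=0
Maximum simultaneous active: 3
Minimum registers needed: 3

3


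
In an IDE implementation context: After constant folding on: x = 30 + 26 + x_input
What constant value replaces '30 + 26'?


Identifying constant sub-expression:
  Original: x = 30 + 26 + x_input
  30 and 26 are both compile-time constants
  Evaluating: 30 + 26 = 56
  After folding: x = 56 + x_input

56


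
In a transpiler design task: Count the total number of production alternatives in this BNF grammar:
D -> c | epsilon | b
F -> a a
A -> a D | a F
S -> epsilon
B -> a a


Counting alternatives per rule:
  D: 3 alternative(s)
  F: 1 alternative(s)
  A: 2 alternative(s)
  S: 1 alternative(s)
  B: 1 alternative(s)
Sum: 3 + 1 + 2 + 1 + 1 = 8

8


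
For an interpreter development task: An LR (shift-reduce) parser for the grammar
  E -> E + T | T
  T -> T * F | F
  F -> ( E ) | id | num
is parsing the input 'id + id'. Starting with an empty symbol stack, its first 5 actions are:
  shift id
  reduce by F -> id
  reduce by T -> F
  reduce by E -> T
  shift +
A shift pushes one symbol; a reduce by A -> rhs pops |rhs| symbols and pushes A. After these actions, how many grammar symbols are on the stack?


Tracking the symbol stack through each action:
  Action 1: shift 'id' : push -> stack = [id] (size 1)
  Action 2: reduce by F -> id : pop 1, push F -> stack = [F] (size 1)
  Action 3: reduce by T -> F : pop 1, push T -> stack = [T] (size 1)
  Action 4: reduce by E -> T : pop 1, push E -> stack = [E] (size 1)
  Action 5: shift '+' : push -> stack = [E, +] (size 2)
Final stack size: 2

2


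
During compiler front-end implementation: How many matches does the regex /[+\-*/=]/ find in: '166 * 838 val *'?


Pattern: /[+\-*/=]/ (operators)
Input: '166 * 838 val *'
Scanning for matches:
  Match 1: '*'
  Match 2: '*'
Total matches: 2

2


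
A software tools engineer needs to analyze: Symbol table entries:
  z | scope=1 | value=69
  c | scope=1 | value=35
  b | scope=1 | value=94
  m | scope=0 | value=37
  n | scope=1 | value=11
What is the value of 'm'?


Searching symbol table for 'm':
  z | scope=1 | value=69
  c | scope=1 | value=35
  b | scope=1 | value=94
  m | scope=0 | value=37 <- MATCH
  n | scope=1 | value=11
Found 'm' at scope 0 with value 37

37


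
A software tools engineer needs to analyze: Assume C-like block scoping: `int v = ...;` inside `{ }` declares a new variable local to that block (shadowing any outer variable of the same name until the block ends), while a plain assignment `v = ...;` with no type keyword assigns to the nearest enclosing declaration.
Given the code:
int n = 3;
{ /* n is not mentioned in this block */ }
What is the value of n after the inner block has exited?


Analyzing scoping rules:
Outer scope: declares n = 3
Inner block: n is neither redeclared nor assigned -> unchanged
After the block -> 3
Result: 3

3


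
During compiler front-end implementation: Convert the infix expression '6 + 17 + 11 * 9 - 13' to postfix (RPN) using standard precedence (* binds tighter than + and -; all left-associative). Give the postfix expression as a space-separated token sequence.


Applying the shunting-yard algorithm:
  Operand 6 -> output
  Push '+' onto operator stack -> op-stack: [+]
  Operand 17 -> output
  See '+' (prec 1); top '+' (prec 1) >= it -> pop '+' to output
  Push '+' onto operator stack -> op-stack: [+]
  Operand 11 -> output
  Push '*' onto operator stack -> op-stack: [+, *]
  Operand 9 -> output
  See '-' (prec 1); top '*' (prec 2) >= it -> pop '*' to output
  See '-' (prec 1); top '+' (prec 1) >= it -> pop '+' to output
  Push '-' onto operator stack -> op-stack: [-]
  Operand 13 -> output
  End of input: pop '-' to output
Postfix result: 6 17 + 11 9 * + 13 -

6 17 + 11 9 * + 13 -


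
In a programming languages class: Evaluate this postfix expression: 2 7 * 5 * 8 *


Processing tokens left to right:
Push 2, Push 7
Pop 2 and 7, compute 2 * 7 = 14, push 14
Push 5
Pop 14 and 5, compute 14 * 5 = 70, push 70
Push 8
Pop 70 and 8, compute 70 * 8 = 560, push 560
Stack result: 560

560


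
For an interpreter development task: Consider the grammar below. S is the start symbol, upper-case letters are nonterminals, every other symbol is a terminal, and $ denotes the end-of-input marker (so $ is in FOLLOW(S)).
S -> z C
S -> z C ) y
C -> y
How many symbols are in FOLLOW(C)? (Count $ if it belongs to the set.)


S is the start symbol and does not occur in any rule body, so FOLLOW(S) = {$}.
Examining every occurrence of C in a rule body:
  S -> z C : C is at the right end -> add FOLLOW(S) = {$}
  S -> z C ) y : C is followed by terminal ')' -> add ')'
  C -> y : C does not occur in the body -> contributes nothing
FOLLOW(C) = {), $}
Count: 2

2


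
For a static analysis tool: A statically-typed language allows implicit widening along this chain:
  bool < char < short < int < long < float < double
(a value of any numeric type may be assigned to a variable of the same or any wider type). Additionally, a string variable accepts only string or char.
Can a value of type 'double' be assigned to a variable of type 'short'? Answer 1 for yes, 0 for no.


Target variable type: short
Source value type: double
Numeric ranks: double=6, short=2
Widening allowed iff rank(source) <= rank(target): 6 <= 2? No
Result: 0

0


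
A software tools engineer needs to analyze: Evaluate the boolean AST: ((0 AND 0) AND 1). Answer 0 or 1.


Step 1: Evaluate inner node
  0 AND 0 = 0
Step 2: Evaluate root node
  0 AND 1 = 0

0


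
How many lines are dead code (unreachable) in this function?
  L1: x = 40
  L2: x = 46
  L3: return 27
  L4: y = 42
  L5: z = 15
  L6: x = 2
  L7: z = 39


Analyzing control flow:
  L1: reachable (before return)
  L2: reachable (before return)
  L3: reachable (return statement)
  L4: DEAD (after return at L3)
  L5: DEAD (after return at L3)
  L6: DEAD (after return at L3)
  L7: DEAD (after return at L3)
Return at L3, total lines = 7
Dead lines: L4 through L7
Count: 4

4
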